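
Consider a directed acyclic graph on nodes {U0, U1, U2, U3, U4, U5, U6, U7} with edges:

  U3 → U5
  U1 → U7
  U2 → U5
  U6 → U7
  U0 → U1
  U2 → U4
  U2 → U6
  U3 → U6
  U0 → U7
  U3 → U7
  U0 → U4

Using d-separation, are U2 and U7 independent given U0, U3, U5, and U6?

There are 6 undirected paths between U2 and U7; checking each against the conditioning set {U0, U3, U5, U6}:
  1. U2 → U4 ← U0 → U1 → U7 — U4:collider[blocks]; U0:fork[blocks]; U1:chain[open] ⇒ blocked
  2. U2 → U4 ← U0 → U7 — U4:collider[blocks]; U0:fork[blocks] ⇒ blocked
  3. U2 → U6 ← U3 → U7 — U6:collider[open]; U3:fork[blocks] ⇒ blocked
  4. U2 → U6 → U7 — U6:chain[blocks] ⇒ blocked
  5. U2 → U5 ← U3 → U6 → U7 — U5:collider[open]; U3:fork[blocks]; U6:chain[blocks] ⇒ blocked
  6. U2 → U5 ← U3 → U7 — U5:collider[open]; U3:fork[blocks] ⇒ blocked
Since every path is blocked, d-separation holds.

Yes — U2 and U7 are d-separated given {U0, U3, U5, U6}.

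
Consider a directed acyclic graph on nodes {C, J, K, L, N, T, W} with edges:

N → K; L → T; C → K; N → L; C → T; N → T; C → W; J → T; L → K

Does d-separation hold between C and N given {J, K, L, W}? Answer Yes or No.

No — C and N are not d-separated given {J, K, L, W}.

Enumerating the 6 paths from C to N and testing each for blocking by {J, K, L, W}:
Path 1: C → K ← L ← N
  L is a chain here and L is conditioned on, so the path is blocked at L.
Path 2: C → K ← L → T ← N
  L is a fork here and L is conditioned on, so the path is blocked at L.
Path 3: C → K ← N
  K is a collider and K is conditioned on, which opens it — no node blocks this path, so it is active.
Path 4: C → T ← L ← N
  T is a collider here and neither T nor any of its descendants is conditioned on, so the collider stays closed — the path is blocked at T.
Path 5: C → T ← L → K ← N
  T is a collider here and neither T nor any of its descendants is conditioned on, so the collider stays closed — the path is blocked at T.
Path 6: C → T ← N
  T is a collider here and neither T nor any of its descendants is conditioned on, so the collider stays closed — the path is blocked at T.
At least one path is unblocked, so d-separation fails.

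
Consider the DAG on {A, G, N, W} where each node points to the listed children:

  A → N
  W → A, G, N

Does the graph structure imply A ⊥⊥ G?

No — A and G are not d-separated given ∅.

There are 2 undirected paths between A and G; checking each against the conditioning set ∅:
  1. A → N ← W → G — N:collider[blocks]; W:fork[open] ⇒ blocked
  2. A ← W → G — W:fork[open] ⇒ active
Since the path A ← W → G is active, A and G are not d-separated given ∅.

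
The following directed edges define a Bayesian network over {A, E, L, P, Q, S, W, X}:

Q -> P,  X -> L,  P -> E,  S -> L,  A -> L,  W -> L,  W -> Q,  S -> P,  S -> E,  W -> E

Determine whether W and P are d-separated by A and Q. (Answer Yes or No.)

Yes — W and P are d-separated given {A, Q}.

Enumerating the 5 paths from W to P and testing each for blocking by {A, Q}:
Path 1: W → L ← S → P
  L is a collider here and neither L nor any of its descendants is conditioned on, so the collider stays closed — the path is blocked at L.
Path 2: W → L ← S → E ← P
  L is a collider here and neither L nor any of its descendants is conditioned on, so the collider stays closed — the path is blocked at L.
Path 3: W → Q → P
  Q is a chain here and Q is conditioned on, so the path is blocked at Q.
Path 4: W → E ← P
  E is a collider here and neither E nor any of its descendants is conditioned on, so the collider stays closed — the path is blocked at E.
Path 5: W → E ← S → P
  E is a collider here and neither E nor any of its descendants is conditioned on, so the collider stays closed — the path is blocked at E.
All paths are blocked; W ⊥ P | {A, Q} holds.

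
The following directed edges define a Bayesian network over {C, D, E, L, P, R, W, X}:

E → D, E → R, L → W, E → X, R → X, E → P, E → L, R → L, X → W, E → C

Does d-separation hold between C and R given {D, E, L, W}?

We examine all 5 paths between C and R:
Path 1: C ← E → X ← R
  E is a fork here and E is conditioned on, so the path is blocked at E.
Path 2: C ← E → X → W ← L ← R
  E is a fork here and E is conditioned on, so the path is blocked at E.
Path 3: C ← E → R
  E is a fork here and E is conditioned on, so the path is blocked at E.
Path 4: C ← E → L ← R
  E is a fork here and E is conditioned on, so the path is blocked at E.
Path 5: C ← E → L → W ← X ← R
  E is a fork here and E is conditioned on, so the path is blocked at E.
Every path is blocked, so C and R are d-separated given {D, E, L, W}.

Yes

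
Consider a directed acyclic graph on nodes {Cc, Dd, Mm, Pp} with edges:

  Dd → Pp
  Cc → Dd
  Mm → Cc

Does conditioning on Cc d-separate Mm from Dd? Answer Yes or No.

There is one path between Mm and Dd:
  1. Mm → Cc → Dd — Cc:chain[blocks] ⇒ blocked
Since every path is blocked, d-separation holds.

Yes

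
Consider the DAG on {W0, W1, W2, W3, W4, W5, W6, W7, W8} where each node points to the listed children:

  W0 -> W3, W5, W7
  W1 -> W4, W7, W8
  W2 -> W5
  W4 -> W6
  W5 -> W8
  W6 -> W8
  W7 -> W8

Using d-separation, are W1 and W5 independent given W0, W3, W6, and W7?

Yes — W1 and W5 are d-separated given {W0, W3, W6, W7}.

Enumerating the 6 paths from W1 to W5 and testing each for blocking by {W0, W3, W6, W7}:
  1. W1 → W7 ← W0 → W5 — W7:collider[open]; W0:fork[blocks] ⇒ blocked
  2. W1 → W7 → W8 ← W5 — W7:chain[blocks]; W8:collider[blocks] ⇒ blocked
  3. W1 → W8 ← W5 — W8:collider[blocks] ⇒ blocked
  4. W1 → W8 ← W7 ← W0 → W5 — W8:collider[blocks]; W7:chain[blocks]; W0:fork[blocks] ⇒ blocked
  5. W1 → W4 → W6 → W8 ← W5 — W4:chain[open]; W6:chain[blocks]; W8:collider[blocks] ⇒ blocked
  6. W1 → W4 → W6 → W8 ← W7 ← W0 → W5 — W4:chain[open]; W6:chain[blocks]; W8:collider[blocks]; W7:chain[blocks]; W0:fork[blocks] ⇒ blocked
Every path is blocked, so W1 and W5 are d-separated given {W0, W3, W6, W7}.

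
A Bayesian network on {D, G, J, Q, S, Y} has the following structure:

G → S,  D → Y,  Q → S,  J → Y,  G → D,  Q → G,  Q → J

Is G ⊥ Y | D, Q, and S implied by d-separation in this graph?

3 paths connect G and Y; each must be blocked for d-separation to hold:
  1. G ← Q → J → Y — Q:fork[blocks]; J:chain[open] ⇒ blocked
  2. G → S ← Q → J → Y — S:collider[open]; Q:fork[blocks]; J:chain[open] ⇒ blocked
  3. G → D → Y — D:chain[blocks] ⇒ blocked
Since every path is blocked, d-separation holds.

Yes — G and Y are d-separated given {D, Q, S}.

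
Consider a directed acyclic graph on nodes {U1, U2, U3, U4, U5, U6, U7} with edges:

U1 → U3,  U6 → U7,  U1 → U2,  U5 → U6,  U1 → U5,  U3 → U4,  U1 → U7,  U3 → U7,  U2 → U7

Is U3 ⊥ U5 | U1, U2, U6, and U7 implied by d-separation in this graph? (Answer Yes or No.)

We examine all 6 paths between U3 and U5:
Path 1: U3 → U7 ← U1 → U5
  U1 is a fork here and U1 is conditioned on, so the path is blocked at U1.
Path 2: U3 → U7 ← U6 ← U5
  U6 is a chain here and U6 is conditioned on, so the path is blocked at U6.
Path 3: U3 → U7 ← U2 ← U1 → U5
  U2 is a chain here and U2 is conditioned on, so the path is blocked at U2.
Path 4: U3 ← U1 → U5
  U1 is a fork here and U1 is conditioned on, so the path is blocked at U1.
Path 5: U3 ← U1 → U7 ← U6 ← U5
  U1 is a fork here and U1 is conditioned on, so the path is blocked at U1.
Path 6: U3 ← U1 → U2 → U7 ← U6 ← U5
  U1 is a fork here and U1 is conditioned on, so the path is blocked at U1.
Since every path is blocked, d-separation holds.

Yes — U3 and U5 are d-separated given {U1, U2, U6, U7}.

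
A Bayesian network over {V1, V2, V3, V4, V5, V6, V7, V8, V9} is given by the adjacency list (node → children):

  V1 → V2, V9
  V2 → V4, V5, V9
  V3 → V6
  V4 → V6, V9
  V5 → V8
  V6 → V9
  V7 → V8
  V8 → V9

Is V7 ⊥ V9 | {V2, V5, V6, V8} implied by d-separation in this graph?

There are 5 undirected paths between V7 and V9; checking each against the conditioning set {V2, V5, V6, V8}:
  1. V7 → V8 ← V5 ← V2 ← V1 → V9 — V8:collider[open]; V5:chain[blocks]; V2:chain[blocks]; V1:fork[open] ⇒ blocked
  2. V7 → V8 ← V5 ← V2 → V4 → V6 → V9 — V8:collider[open]; V5:chain[blocks]; V2:fork[blocks]; V4:chain[open]; V6:chain[blocks] ⇒ blocked
  3. V7 → V8 ← V5 ← V2 → V4 → V9 — V8:collider[open]; V5:chain[blocks]; V2:fork[blocks]; V4:chain[open] ⇒ blocked
  4. V7 → V8 ← V5 ← V2 → V9 — V8:collider[open]; V5:chain[blocks]; V2:fork[blocks] ⇒ blocked
  5. V7 → V8 → V9 — V8:chain[blocks] ⇒ blocked
Every path is blocked, so V7 and V9 are d-separated given {V2, V5, V6, V8}.

Yes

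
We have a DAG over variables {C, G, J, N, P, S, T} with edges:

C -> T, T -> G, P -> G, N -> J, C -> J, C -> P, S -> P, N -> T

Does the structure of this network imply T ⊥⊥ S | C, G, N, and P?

There are 3 undirected paths between T and S; checking each against the conditioning set {C, G, N, P}:
  1. T → G ← P ← S — G:collider[open]; P:chain[blocks] ⇒ blocked
  2. T ← C → P ← S — C:fork[blocks]; P:collider[open] ⇒ blocked
  3. T ← N → J ← C → P ← S — N:fork[blocks]; J:collider[blocks]; C:fork[blocks]; P:collider[open] ⇒ blocked
Since every path is blocked, d-separation holds.

Yes — T and S are d-separated given {C, G, N, P}.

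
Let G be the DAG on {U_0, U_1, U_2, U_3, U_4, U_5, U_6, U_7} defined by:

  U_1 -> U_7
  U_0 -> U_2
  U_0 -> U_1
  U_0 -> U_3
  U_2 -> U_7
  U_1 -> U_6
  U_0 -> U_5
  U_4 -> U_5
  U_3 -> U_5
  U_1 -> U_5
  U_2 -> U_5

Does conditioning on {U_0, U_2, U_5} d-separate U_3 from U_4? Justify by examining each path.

No

Enumerating the 6 paths from U_3 to U_4 and testing each for blocking by {U_0, U_2, U_5}:
  1. U_3 ← U_0 → U_2 → U_7 ← U_1 → U_5 ← U_4 — U_0:fork[blocks]; U_2:chain[blocks]; U_7:collider[blocks]; U_1:fork[open]; U_5:collider[open] ⇒ blocked
  2. U_3 ← U_0 → U_2 → U_5 ← U_4 — U_0:fork[blocks]; U_2:chain[blocks]; U_5:collider[open] ⇒ blocked
  3. U_3 ← U_0 → U_1 → U_7 ← U_2 → U_5 ← U_4 — U_0:fork[blocks]; U_1:chain[open]; U_7:collider[blocks]; U_2:fork[blocks]; U_5:collider[open] ⇒ blocked
  4. U_3 ← U_0 → U_1 → U_5 ← U_4 — U_0:fork[blocks]; U_1:chain[open]; U_5:collider[open] ⇒ blocked
  5. U_3 ← U_0 → U_5 ← U_4 — U_0:fork[blocks]; U_5:collider[open] ⇒ blocked
  6. U_3 → U_5 ← U_4 — U_5:collider[open] ⇒ active
Since the path U_3 → U_5 ← U_4 is active, U_3 and U_4 are not d-separated given {U_0, U_2, U_5}.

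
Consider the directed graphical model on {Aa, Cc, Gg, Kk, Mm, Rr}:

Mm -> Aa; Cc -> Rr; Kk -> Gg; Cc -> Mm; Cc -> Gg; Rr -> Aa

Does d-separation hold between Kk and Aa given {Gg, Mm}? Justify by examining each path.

There are 2 undirected paths between Kk and Aa; checking each against the conditioning set {Gg, Mm}:
  1. Kk → Gg ← Cc → Rr → Aa — Gg:collider[open]; Cc:fork[open]; Rr:chain[open] ⇒ active
  2. Kk → Gg ← Cc → Mm → Aa — Gg:collider[open]; Cc:fork[open]; Mm:chain[blocks] ⇒ blocked
Because an active path exists, Kk and Aa are not d-separated.

No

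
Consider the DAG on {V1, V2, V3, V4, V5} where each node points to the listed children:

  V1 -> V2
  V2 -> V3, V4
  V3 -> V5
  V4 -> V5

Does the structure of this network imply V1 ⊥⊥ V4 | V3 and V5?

No — V1 and V4 are not d-separated given {V3, V5}.

2 paths connect V1 and V4; each must be blocked for d-separation to hold:
Path 1: V1 → V2 → V3 → V5 ← V4
  V3 is a chain here and V3 is conditioned on, so the path is blocked at V3.
Path 2: V1 → V2 → V4
  V2 is a chain and V2 is not conditioned on — no node blocks this path, so it is active.
At least one path is unblocked, so d-separation fails.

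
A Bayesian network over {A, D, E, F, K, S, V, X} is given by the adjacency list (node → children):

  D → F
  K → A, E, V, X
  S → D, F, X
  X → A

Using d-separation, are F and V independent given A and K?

Yes

We examine all 4 paths between F and V:
Path 1: F ← S → X → A ← K → V
  K is a fork here and K is conditioned on, so the path is blocked at K.
Path 2: F ← S → X ← K → V
  K is a fork here and K is conditioned on, so the path is blocked at K.
Path 3: F ← D ← S → X → A ← K → V
  K is a fork here and K is conditioned on, so the path is blocked at K.
Path 4: F ← D ← S → X ← K → V
  K is a fork here and K is conditioned on, so the path is blocked at K.
All paths are blocked; F ⊥ V | {A, K} holds.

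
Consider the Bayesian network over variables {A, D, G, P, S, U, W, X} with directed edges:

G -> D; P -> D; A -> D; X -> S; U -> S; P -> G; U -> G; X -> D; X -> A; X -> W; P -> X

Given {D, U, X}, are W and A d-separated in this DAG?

Yes

Enumerating the 6 paths from W to A and testing each for blocking by {D, U, X}:
  1. W ← X → S ← U → G → D ← A — X:fork[blocks]; S:collider[blocks]; U:fork[blocks]; G:chain[open]; D:collider[open] ⇒ blocked
  2. W ← X → S ← U → G ← P → D ← A — X:fork[blocks]; S:collider[blocks]; U:fork[blocks]; G:collider[open]; P:fork[open]; D:collider[open] ⇒ blocked
  3. W ← X → D ← A — X:fork[blocks]; D:collider[open] ⇒ blocked
  4. W ← X ← P → D ← A — X:chain[blocks]; P:fork[open]; D:collider[open] ⇒ blocked
  5. W ← X ← P → G → D ← A — X:chain[blocks]; P:fork[open]; G:chain[open]; D:collider[open] ⇒ blocked
  6. W ← X → A — X:fork[blocks] ⇒ blocked
All paths are blocked; W ⊥ A | {D, U, X} holds.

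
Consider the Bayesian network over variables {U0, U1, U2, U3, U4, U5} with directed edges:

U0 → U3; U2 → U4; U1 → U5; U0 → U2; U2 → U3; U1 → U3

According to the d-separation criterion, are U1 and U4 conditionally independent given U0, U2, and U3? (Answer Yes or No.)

Yes

Enumerating the 2 paths from U1 to U4 and testing each for blocking by {U0, U2, U3}:
Path 1: U1 → U3 ← U2 → U4
  U2 is a fork here and U2 is conditioned on, so the path is blocked at U2.
Path 2: U1 → U3 ← U0 → U2 → U4
  U0 is a fork here and U0 is conditioned on, so the path is blocked at U0.
Since every path is blocked, d-separation holds.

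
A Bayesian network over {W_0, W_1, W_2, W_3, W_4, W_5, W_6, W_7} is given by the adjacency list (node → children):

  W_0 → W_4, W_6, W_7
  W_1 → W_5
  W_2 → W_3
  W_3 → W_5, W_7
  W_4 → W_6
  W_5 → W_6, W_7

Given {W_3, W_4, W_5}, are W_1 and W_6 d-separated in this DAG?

We examine all 5 paths between W_1 and W_6:
  1. W_1 → W_5 ← W_3 → W_7 ← W_0 → W_4 → W_6 — W_5:collider[open]; W_3:fork[blocks]; W_7:collider[blocks]; W_0:fork[open]; W_4:chain[blocks] ⇒ blocked
  2. W_1 → W_5 ← W_3 → W_7 ← W_0 → W_6 — W_5:collider[open]; W_3:fork[blocks]; W_7:collider[blocks]; W_0:fork[open] ⇒ blocked
  3. W_1 → W_5 → W_7 ← W_0 → W_4 → W_6 — W_5:chain[blocks]; W_7:collider[blocks]; W_0:fork[open]; W_4:chain[blocks] ⇒ blocked
  4. W_1 → W_5 → W_7 ← W_0 → W_6 — W_5:chain[blocks]; W_7:collider[blocks]; W_0:fork[open] ⇒ blocked
  5. W_1 → W_5 → W_6 — W_5:chain[blocks] ⇒ blocked
Every path is blocked, so W_1 and W_6 are d-separated given {W_3, W_4, W_5}.

Yes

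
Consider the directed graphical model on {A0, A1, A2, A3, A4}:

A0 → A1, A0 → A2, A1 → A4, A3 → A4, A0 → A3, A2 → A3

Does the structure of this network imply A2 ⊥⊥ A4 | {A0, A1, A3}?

Yes

4 paths connect A2 and A4; each must be blocked for d-separation to hold:
Path 1: A2 ← A0 → A3 → A4
  A0 is a fork here and A0 is conditioned on, so the path is blocked at A0.
Path 2: A2 ← A0 → A1 → A4
  A0 is a fork here and A0 is conditioned on, so the path is blocked at A0.
Path 3: A2 → A3 ← A0 → A1 → A4
  A0 is a fork here and A0 is conditioned on, so the path is blocked at A0.
Path 4: A2 → A3 → A4
  A3 is a chain here and A3 is conditioned on, so the path is blocked at A3.
Since every path is blocked, d-separation holds.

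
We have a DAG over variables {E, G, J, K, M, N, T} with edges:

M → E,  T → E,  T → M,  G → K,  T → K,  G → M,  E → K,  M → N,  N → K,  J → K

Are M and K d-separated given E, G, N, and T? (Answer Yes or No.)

Yes

6 paths connect M and K; each must be blocked for d-separation to hold:
  1. M ← G → K — G:fork[blocks] ⇒ blocked
  2. M → N → K — N:chain[blocks] ⇒ blocked
  3. M ← T → E → K — T:fork[blocks]; E:chain[blocks] ⇒ blocked
  4. M ← T → K — T:fork[blocks] ⇒ blocked
  5. M → E ← T → K — E:collider[open]; T:fork[blocks] ⇒ blocked
  6. M → E → K — E:chain[blocks] ⇒ blocked
Every path is blocked, so M and K are d-separated given {E, G, N, T}.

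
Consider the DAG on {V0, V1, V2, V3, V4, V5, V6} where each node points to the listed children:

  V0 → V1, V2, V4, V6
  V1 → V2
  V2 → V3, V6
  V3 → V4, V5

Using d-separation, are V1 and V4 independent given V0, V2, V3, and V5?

Yes

6 paths connect V1 and V4; each must be blocked for d-separation to hold:
  1. V1 ← V0 → V4 — V0:fork[blocks] ⇒ blocked
  2. V1 ← V0 → V6 ← V2 → V3 → V4 — V0:fork[blocks]; V6:collider[blocks]; V2:fork[blocks]; V3:chain[blocks] ⇒ blocked
  3. V1 ← V0 → V2 → V3 → V4 — V0:fork[blocks]; V2:chain[blocks]; V3:chain[blocks] ⇒ blocked
  4. V1 → V2 ← V0 → V4 — V2:collider[open]; V0:fork[blocks] ⇒ blocked
  5. V1 → V2 → V3 → V4 — V2:chain[blocks]; V3:chain[blocks] ⇒ blocked
  6. V1 → V2 → V6 ← V0 → V4 — V2:chain[blocks]; V6:collider[blocks]; V0:fork[blocks] ⇒ blocked
All paths are blocked; V1 ⊥ V4 | {V0, V2, V3, V5} holds.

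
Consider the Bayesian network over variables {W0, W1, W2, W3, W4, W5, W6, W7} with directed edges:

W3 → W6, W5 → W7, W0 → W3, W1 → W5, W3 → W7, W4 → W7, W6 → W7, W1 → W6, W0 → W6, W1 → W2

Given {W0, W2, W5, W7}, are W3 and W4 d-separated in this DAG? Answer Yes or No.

No

We examine all 5 paths between W3 and W4:
Path 1: W3 ← W0 → W6 ← W1 → W5 → W7 ← W4
  W0 is a fork here and W0 is conditioned on, so the path is blocked at W0.
Path 2: W3 ← W0 → W6 → W7 ← W4
  W0 is a fork here and W0 is conditioned on, so the path is blocked at W0.
Path 3: W3 → W7 ← W4
  W7 is a collider and W7 is conditioned on, which opens it — no node blocks this path, so it is active.
Path 4: W3 → W6 ← W1 → W5 → W7 ← W4
  W5 is a chain here and W5 is conditioned on, so the path is blocked at W5.
Path 5: W3 → W6 → W7 ← W4
  W6 is a chain and W6 is not conditioned on; W7 is a collider and W7 is conditioned on, which opens it — no node blocks this path, so it is active.
Because an active path exists, W3 and W4 are not d-separated.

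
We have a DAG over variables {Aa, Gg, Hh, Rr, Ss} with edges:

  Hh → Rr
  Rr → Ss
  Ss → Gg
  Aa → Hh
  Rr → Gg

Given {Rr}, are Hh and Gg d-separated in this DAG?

Yes

We examine all 2 paths between Hh and Gg:
Path 1: Hh → Rr → Ss → Gg
  Rr is a chain here and Rr is conditioned on, so the path is blocked at Rr.
Path 2: Hh → Rr → Gg
  Rr is a chain here and Rr is conditioned on, so the path is blocked at Rr.
Every path is blocked, so Hh and Gg are d-separated given {Rr}.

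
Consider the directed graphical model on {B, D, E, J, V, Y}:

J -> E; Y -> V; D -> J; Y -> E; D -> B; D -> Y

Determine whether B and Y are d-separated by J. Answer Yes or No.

No

2 paths connect B and Y; each must be blocked for d-separation to hold:
Path 1: B ← D → J → E ← Y
  J is a chain here and J is conditioned on, so the path is blocked at J.
Path 2: B ← D → Y
  D is a fork and D is not conditioned on — no node blocks this path, so it is active.
Since the path B ← D → Y is active, B and Y are not d-separated given {J}.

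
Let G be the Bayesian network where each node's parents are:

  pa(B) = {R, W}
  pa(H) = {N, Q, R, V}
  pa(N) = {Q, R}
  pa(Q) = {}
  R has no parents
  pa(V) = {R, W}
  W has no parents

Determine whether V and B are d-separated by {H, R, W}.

Yes

We examine all 5 paths between V and B:
Path 1: V ← R → B
  R is a fork here and R is conditioned on, so the path is blocked at R.
Path 2: V ← W → B
  W is a fork here and W is conditioned on, so the path is blocked at W.
Path 3: V → H ← Q → N ← R → B
  R is a fork here and R is conditioned on, so the path is blocked at R.
Path 4: V → H ← R → B
  R is a fork here and R is conditioned on, so the path is blocked at R.
Path 5: V → H ← N ← R → B
  R is a fork here and R is conditioned on, so the path is blocked at R.
All paths are blocked; V ⊥ B | {H, R, W} holds.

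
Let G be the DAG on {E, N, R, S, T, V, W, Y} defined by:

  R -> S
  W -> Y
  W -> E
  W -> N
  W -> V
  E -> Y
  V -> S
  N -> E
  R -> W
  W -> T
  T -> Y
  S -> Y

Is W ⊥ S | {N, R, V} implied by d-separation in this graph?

There are 6 undirected paths between W and S; checking each against the conditioning set {N, R, V}:
Path 1: W → E → Y ← S
  Y is a collider here and neither Y nor any of its descendants is conditioned on, so the collider stays closed — the path is blocked at Y.
Path 2: W → Y ← S
  Y is a collider here and neither Y nor any of its descendants is conditioned on, so the collider stays closed — the path is blocked at Y.
Path 3: W → N → E → Y ← S
  N is a chain here and N is conditioned on, so the path is blocked at N.
Path 4: W → V → S
  V is a chain here and V is conditioned on, so the path is blocked at V.
Path 5: W ← R → S
  R is a fork here and R is conditioned on, so the path is blocked at R.
Path 6: W → T → Y ← S
  Y is a collider here and neither Y nor any of its descendants is conditioned on, so the collider stays closed — the path is blocked at Y.
All paths are blocked; W ⊥ S | {N, R, V} holds.

Yes — W and S are d-separated given {N, R, V}.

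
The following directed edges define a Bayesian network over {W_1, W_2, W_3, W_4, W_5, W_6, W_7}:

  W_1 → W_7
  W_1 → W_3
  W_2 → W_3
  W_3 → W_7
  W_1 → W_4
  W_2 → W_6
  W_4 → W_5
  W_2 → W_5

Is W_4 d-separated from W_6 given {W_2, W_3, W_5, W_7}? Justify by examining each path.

There are 3 undirected paths between W_4 and W_6; checking each against the conditioning set {W_2, W_3, W_5, W_7}:
Path 1: W_4 ← W_1 → W_7 ← W_3 ← W_2 → W_6
  W_3 is a chain here and W_3 is conditioned on, so the path is blocked at W_3.
Path 2: W_4 ← W_1 → W_3 ← W_2 → W_6
  W_2 is a fork here and W_2 is conditioned on, so the path is blocked at W_2.
Path 3: W_4 → W_5 ← W_2 → W_6
  W_2 is a fork here and W_2 is conditioned on, so the path is blocked at W_2.
Since every path is blocked, d-separation holds.

Yes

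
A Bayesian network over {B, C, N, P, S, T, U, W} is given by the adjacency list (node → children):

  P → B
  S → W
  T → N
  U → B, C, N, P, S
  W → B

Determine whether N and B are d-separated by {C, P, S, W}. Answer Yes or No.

3 paths connect N and B; each must be blocked for d-separation to hold:
Path 1: N ← U → P → B
  P is a chain here and P is conditioned on, so the path is blocked at P.
Path 2: N ← U → S → W → B
  S is a chain here and S is conditioned on, so the path is blocked at S.
Path 3: N ← U → B
  U is a fork and U is not conditioned on — no node blocks this path, so it is active.
At least one path is unblocked, so d-separation fails.

No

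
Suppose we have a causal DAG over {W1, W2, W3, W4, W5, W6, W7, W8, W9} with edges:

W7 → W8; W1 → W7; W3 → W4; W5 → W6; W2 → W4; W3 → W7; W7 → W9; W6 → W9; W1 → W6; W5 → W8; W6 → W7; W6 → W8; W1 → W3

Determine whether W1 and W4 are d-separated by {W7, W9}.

No

There are 6 undirected paths between W1 and W4; checking each against the conditioning set {W7, W9}:
  1. W1 → W7 ← W3 → W4 — W7:collider[open]; W3:fork[open] ⇒ active
  2. W1 → W3 → W4 — W3:chain[open] ⇒ active
  3. W1 → W6 → W7 ← W3 → W4 — W6:chain[open]; W7:collider[open]; W3:fork[open] ⇒ active
  4. W1 → W6 → W8 ← W7 ← W3 → W4 — W6:chain[open]; W8:collider[blocks]; W7:chain[blocks]; W3:fork[open] ⇒ blocked
  5. W1 → W6 → W9 ← W7 ← W3 → W4 — W6:chain[open]; W9:collider[open]; W7:chain[blocks]; W3:fork[open] ⇒ blocked
  6. W1 → W6 ← W5 → W8 ← W7 ← W3 → W4 — W6:collider[open]; W5:fork[open]; W8:collider[blocks]; W7:chain[blocks]; W3:fork[open] ⇒ blocked
Because an active path exists, W1 and W4 are not d-separated.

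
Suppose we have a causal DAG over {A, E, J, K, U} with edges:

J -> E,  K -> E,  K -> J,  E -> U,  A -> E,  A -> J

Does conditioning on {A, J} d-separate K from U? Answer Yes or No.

3 paths connect K and U; each must be blocked for d-separation to hold:
  1. K → E → U — E:chain[open] ⇒ active
  2. K → J → E → U — J:chain[blocks]; E:chain[open] ⇒ blocked
  3. K → J ← A → E → U — J:collider[open]; A:fork[blocks]; E:chain[open] ⇒ blocked
Because an active path exists, K and U are not d-separated.

No — K and U are not d-separated given {A, J}.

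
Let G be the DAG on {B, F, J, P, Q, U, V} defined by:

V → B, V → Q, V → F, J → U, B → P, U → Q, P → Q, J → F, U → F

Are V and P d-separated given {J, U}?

Enumerating the 4 paths from V to P and testing each for blocking by {J, U}:
Path 1: V → Q ← P
  Q is a collider here and neither Q nor any of its descendants is conditioned on, so the collider stays closed — the path is blocked at Q.
Path 2: V → B → P
  B is a chain and B is not conditioned on — no node blocks this path, so it is active.
Path 3: V → F ← U → Q ← P
  F is a collider here and neither F nor any of its descendants is conditioned on, so the collider stays closed — the path is blocked at F.
Path 4: V → F ← J → U → Q ← P
  F is a collider here and neither F nor any of its descendants is conditioned on, so the collider stays closed — the path is blocked at F.
At least one path is unblocked, so d-separation fails.

No — V and P are not d-separated given {J, U}.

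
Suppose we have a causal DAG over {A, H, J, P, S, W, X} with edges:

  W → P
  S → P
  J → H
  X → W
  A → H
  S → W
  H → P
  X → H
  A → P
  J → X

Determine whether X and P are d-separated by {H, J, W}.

No

6 paths connect X and P; each must be blocked for d-separation to hold:
Path 1: X → W → P
  W is a chain here and W is conditioned on, so the path is blocked at W.
Path 2: X → W ← S → P
  W is a collider and W is conditioned on, which opens it; S is a fork and S is not conditioned on — no node blocks this path, so it is active.
Path 3: X → H ← A → P
  H is a collider and H is conditioned on, which opens it; A is a fork and A is not conditioned on — no node blocks this path, so it is active.
Path 4: X → H → P
  H is a chain here and H is conditioned on, so the path is blocked at H.
Path 5: X ← J → H ← A → P
  J is a fork here and J is conditioned on, so the path is blocked at J.
Path 6: X ← J → H → P
  J is a fork here and J is conditioned on, so the path is blocked at J.
Because an active path exists, X and P are not d-separated.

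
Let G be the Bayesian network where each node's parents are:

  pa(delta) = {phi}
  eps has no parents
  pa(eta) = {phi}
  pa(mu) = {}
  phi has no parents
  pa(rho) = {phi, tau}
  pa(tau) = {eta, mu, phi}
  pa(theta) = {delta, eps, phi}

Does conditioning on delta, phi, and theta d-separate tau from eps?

Yes

There are 6 undirected paths between tau and eps; checking each against the conditioning set {delta, phi, theta}:
Path 1: tau → rho ← phi → theta ← eps
  rho is a collider here and neither rho nor any of its descendants is conditioned on, so the collider stays closed — the path is blocked at rho.
Path 2: tau → rho ← phi → delta → theta ← eps
  rho is a collider here and neither rho nor any of its descendants is conditioned on, so the collider stays closed — the path is blocked at rho.
Path 3: tau ← phi → theta ← eps
  phi is a fork here and phi is conditioned on, so the path is blocked at phi.
Path 4: tau ← phi → delta → theta ← eps
  phi is a fork here and phi is conditioned on, so the path is blocked at phi.
Path 5: tau ← eta ← phi → theta ← eps
  phi is a fork here and phi is conditioned on, so the path is blocked at phi.
Path 6: tau ← eta ← phi → delta → theta ← eps
  phi is a fork here and phi is conditioned on, so the path is blocked at phi.
Since every path is blocked, d-separation holds.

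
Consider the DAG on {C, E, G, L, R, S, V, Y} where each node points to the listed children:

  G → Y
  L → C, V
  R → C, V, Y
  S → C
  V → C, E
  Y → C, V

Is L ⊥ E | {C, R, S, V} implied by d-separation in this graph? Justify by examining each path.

Yes

6 paths connect L and E; each must be blocked for d-separation to hold:
  1. L → V → E — V:chain[blocks] ⇒ blocked
  2. L → C ← V → E — C:collider[open]; V:fork[blocks] ⇒ blocked
  3. L → C ← Y → V → E — C:collider[open]; Y:fork[open]; V:chain[blocks] ⇒ blocked
  4. L → C ← Y ← R → V → E — C:collider[open]; Y:chain[open]; R:fork[blocks]; V:chain[blocks] ⇒ blocked
  5. L → C ← R → V → E — C:collider[open]; R:fork[blocks]; V:chain[blocks] ⇒ blocked
  6. L → C ← R → Y → V → E — C:collider[open]; R:fork[blocks]; Y:chain[open]; V:chain[blocks] ⇒ blocked
Every path is blocked, so L and E are d-separated given {C, R, S, V}.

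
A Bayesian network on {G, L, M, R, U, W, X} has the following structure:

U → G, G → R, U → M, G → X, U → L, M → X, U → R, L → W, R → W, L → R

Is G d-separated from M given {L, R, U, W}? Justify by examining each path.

Yes

5 paths connect G and M; each must be blocked for d-separation to hold:
  1. G → X ← M — X:collider[blocks] ⇒ blocked
  2. G ← U → M — U:fork[blocks] ⇒ blocked
  3. G → R ← U → M — R:collider[open]; U:fork[blocks] ⇒ blocked
  4. G → R → W ← L ← U → M — R:chain[blocks]; W:collider[open]; L:chain[blocks]; U:fork[blocks] ⇒ blocked
  5. G → R ← L ← U → M — R:collider[open]; L:chain[blocks]; U:fork[blocks] ⇒ blocked
All paths are blocked; G ⊥ M | {L, R, U, W} holds.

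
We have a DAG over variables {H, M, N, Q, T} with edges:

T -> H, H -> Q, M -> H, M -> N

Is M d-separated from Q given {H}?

There is one path between M and Q:
Path 1: M → H → Q
  H is a chain here and H is conditioned on, so the path is blocked at H.
All paths are blocked; M ⊥ Q | {H} holds.

Yes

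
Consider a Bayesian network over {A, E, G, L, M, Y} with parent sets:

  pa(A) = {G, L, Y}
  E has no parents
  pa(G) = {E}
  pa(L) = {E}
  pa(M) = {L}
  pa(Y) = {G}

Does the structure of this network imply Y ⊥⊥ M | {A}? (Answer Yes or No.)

Enumerating the 4 paths from Y to M and testing each for blocking by {A}:
Path 1: Y ← G ← E → L → M
  G is a chain and G is not conditioned on; E is a fork and E is not conditioned on; L is a chain and L is not conditioned on — no node blocks this path, so it is active.
Path 2: Y ← G → A ← L → M
  G is a fork and G is not conditioned on; A is a collider and A is conditioned on, which opens it; L is a fork and L is not conditioned on — no node blocks this path, so it is active.
Path 3: Y → A ← G ← E → L → M
  A is a collider and A is conditioned on, which opens it; G is a chain and G is not conditioned on; E is a fork and E is not conditioned on; L is a chain and L is not conditioned on — no node blocks this path, so it is active.
Path 4: Y → A ← L → M
  A is a collider and A is conditioned on, which opens it; L is a fork and L is not conditioned on — no node blocks this path, so it is active.
At least one path is unblocked, so d-separation fails.

No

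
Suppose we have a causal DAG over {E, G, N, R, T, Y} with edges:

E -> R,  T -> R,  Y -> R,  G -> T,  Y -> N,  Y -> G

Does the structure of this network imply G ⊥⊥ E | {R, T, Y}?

We examine all 2 paths between G and E:
Path 1: G → T → R ← E
  T is a chain here and T is conditioned on, so the path is blocked at T.
Path 2: G ← Y → R ← E
  Y is a fork here and Y is conditioned on, so the path is blocked at Y.
All paths are blocked; G ⊥ E | {R, T, Y} holds.

Yes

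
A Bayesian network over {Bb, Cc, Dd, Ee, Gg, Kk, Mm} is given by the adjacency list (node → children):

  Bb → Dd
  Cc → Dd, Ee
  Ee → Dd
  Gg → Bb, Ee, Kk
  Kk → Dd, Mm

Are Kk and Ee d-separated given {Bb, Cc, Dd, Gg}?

We examine all 6 paths between Kk and Ee:
Path 1: Kk ← Gg → Bb → Dd ← Cc → Ee
  Gg is a fork here and Gg is conditioned on, so the path is blocked at Gg.
Path 2: Kk ← Gg → Bb → Dd ← Ee
  Gg is a fork here and Gg is conditioned on, so the path is blocked at Gg.
Path 3: Kk ← Gg → Ee
  Gg is a fork here and Gg is conditioned on, so the path is blocked at Gg.
Path 4: Kk → Dd ← Bb ← Gg → Ee
  Bb is a chain here and Bb is conditioned on, so the path is blocked at Bb.
Path 5: Kk → Dd ← Cc → Ee
  Cc is a fork here and Cc is conditioned on, so the path is blocked at Cc.
Path 6: Kk → Dd ← Ee
  Dd is a collider and Dd is conditioned on, which opens it — no node blocks this path, so it is active.
At least one path is unblocked, so d-separation fails.

No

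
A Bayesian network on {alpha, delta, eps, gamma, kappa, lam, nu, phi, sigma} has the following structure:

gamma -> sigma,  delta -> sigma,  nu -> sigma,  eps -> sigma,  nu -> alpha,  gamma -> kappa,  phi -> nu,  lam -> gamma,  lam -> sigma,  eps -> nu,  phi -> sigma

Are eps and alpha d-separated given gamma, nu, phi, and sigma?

Yes

3 paths connect eps and alpha; each must be blocked for d-separation to hold:
  1. eps → sigma ← nu → alpha — sigma:collider[open]; nu:fork[blocks] ⇒ blocked
  2. eps → sigma ← phi → nu → alpha — sigma:collider[open]; phi:fork[blocks]; nu:chain[blocks] ⇒ blocked
  3. eps → nu → alpha — nu:chain[blocks] ⇒ blocked
All paths are blocked; eps ⊥ alpha | {gamma, nu, phi, sigma} holds.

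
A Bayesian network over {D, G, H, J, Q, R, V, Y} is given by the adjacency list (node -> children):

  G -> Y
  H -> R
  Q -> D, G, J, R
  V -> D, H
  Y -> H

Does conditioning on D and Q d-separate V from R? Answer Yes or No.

No

4 paths connect V and R; each must be blocked for d-separation to hold:
Path 1: V → D ← Q → R
  Q is a fork here and Q is conditioned on, so the path is blocked at Q.
Path 2: V → D ← Q → G → Y → H → R
  Q is a fork here and Q is conditioned on, so the path is blocked at Q.
Path 3: V → H → R
  H is a chain and H is not conditioned on — no node blocks this path, so it is active.
Path 4: V → H ← Y ← G ← Q → R
  H is a collider here and neither H nor any of its descendants is conditioned on, so the collider stays closed — the path is blocked at H.
Since the path V → H → R is active, V and R are not d-separated given {D, Q}.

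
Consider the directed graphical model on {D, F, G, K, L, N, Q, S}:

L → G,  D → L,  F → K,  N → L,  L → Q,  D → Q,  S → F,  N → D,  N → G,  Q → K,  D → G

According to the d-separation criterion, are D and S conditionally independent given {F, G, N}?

We examine all 6 paths between D and S:
Path 1: D → Q → K ← F ← S
  K is a collider here and neither K nor any of its descendants is conditioned on, so the collider stays closed — the path is blocked at K.
Path 2: D → G ← N → L → Q → K ← F ← S
  N is a fork here and N is conditioned on, so the path is blocked at N.
Path 3: D → G ← L → Q → K ← F ← S
  K is a collider here and neither K nor any of its descendants is conditioned on, so the collider stays closed — the path is blocked at K.
Path 4: D ← N → G ← L → Q → K ← F ← S
  N is a fork here and N is conditioned on, so the path is blocked at N.
Path 5: D ← N → L → Q → K ← F ← S
  N is a fork here and N is conditioned on, so the path is blocked at N.
Path 6: D → L → Q → K ← F ← S
  K is a collider here and neither K nor any of its descendants is conditioned on, so the collider stays closed — the path is blocked at K.
Since every path is blocked, d-separation holds.

Yes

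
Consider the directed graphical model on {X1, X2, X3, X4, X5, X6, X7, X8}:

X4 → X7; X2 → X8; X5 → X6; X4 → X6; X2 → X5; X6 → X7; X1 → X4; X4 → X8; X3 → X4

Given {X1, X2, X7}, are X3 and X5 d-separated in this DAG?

No — X3 and X5 are not d-separated given {X1, X2, X7}.

3 paths connect X3 and X5; each must be blocked for d-separation to hold:
  1. X3 → X4 → X7 ← X6 ← X5 — X4:chain[open]; X7:collider[open]; X6:chain[open] ⇒ active
  2. X3 → X4 → X6 ← X5 — X4:chain[open]; X6:collider[open] ⇒ active
  3. X3 → X4 → X8 ← X2 → X5 — X4:chain[open]; X8:collider[blocks]; X2:fork[blocks] ⇒ blocked
Because an active path exists, X3 and X5 are not d-separated.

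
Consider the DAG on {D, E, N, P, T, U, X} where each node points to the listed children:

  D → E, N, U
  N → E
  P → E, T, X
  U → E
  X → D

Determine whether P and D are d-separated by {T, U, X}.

Yes

There are 4 undirected paths between P and D; checking each against the conditioning set {T, U, X}:
  1. P → X → D — X:chain[blocks] ⇒ blocked
  2. P → E ← N ← D — E:collider[blocks]; N:chain[open] ⇒ blocked
  3. P → E ← D — E:collider[blocks] ⇒ blocked
  4. P → E ← U ← D — E:collider[blocks]; U:chain[blocks] ⇒ blocked
Every path is blocked, so P and D are d-separated given {T, U, X}.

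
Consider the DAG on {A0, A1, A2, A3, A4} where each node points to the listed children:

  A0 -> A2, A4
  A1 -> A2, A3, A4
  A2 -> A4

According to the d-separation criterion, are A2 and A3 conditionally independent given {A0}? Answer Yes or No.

No

Enumerating the 3 paths from A2 to A3 and testing each for blocking by {A0}:
Path 1: A2 → A4 ← A1 → A3
  A4 is a collider here and neither A4 nor any of its descendants is conditioned on, so the collider stays closed — the path is blocked at A4.
Path 2: A2 ← A0 → A4 ← A1 → A3
  A0 is a fork here and A0 is conditioned on, so the path is blocked at A0.
Path 3: A2 ← A1 → A3
  A1 is a fork and A1 is not conditioned on — no node blocks this path, so it is active.
Because an active path exists, A2 and A3 are not d-separated.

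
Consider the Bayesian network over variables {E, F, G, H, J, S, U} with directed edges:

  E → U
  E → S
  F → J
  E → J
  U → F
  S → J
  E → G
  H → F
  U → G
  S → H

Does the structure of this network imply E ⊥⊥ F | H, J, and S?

No

6 paths connect E and F; each must be blocked for d-separation to hold:
Path 1: E → U → F
  U is a chain and U is not conditioned on — no node blocks this path, so it is active.
Path 2: E → S → H → F
  S is a chain here and S is conditioned on, so the path is blocked at S.
Path 3: E → S → J ← F
  S is a chain here and S is conditioned on, so the path is blocked at S.
Path 4: E → J ← F
  J is a collider and J is conditioned on, which opens it — no node blocks this path, so it is active.
Path 5: E → J ← S → H → F
  S is a fork here and S is conditioned on, so the path is blocked at S.
Path 6: E → G ← U → F
  G is a collider here and neither G nor any of its descendants is conditioned on, so the collider stays closed — the path is blocked at G.
Since the path E → U → F is active, E and F are not d-separated given {H, J, S}.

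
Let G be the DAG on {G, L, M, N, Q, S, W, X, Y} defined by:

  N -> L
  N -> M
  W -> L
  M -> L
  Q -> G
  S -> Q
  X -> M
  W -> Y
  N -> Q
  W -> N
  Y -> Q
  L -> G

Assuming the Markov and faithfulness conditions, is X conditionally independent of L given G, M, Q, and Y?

No

There are 6 undirected paths between X and L; checking each against the conditioning set {G, M, Q, Y}:
Path 1: X → M → L
  M is a chain here and M is conditioned on, so the path is blocked at M.
Path 2: X → M ← N ← W → L
  M is a collider and M is conditioned on, which opens it; N is a chain and N is not conditioned on; W is a fork and W is not conditioned on — no node blocks this path, so it is active.
Path 3: X → M ← N ← W → Y → Q → G ← L
  Y is a chain here and Y is conditioned on, so the path is blocked at Y.
Path 4: X → M ← N → L
  M is a collider and M is conditioned on, which opens it; N is a fork and N is not conditioned on — no node blocks this path, so it is active.
Path 5: X → M ← N → Q → G ← L
  Q is a chain here and Q is conditioned on, so the path is blocked at Q.
Path 6: X → M ← N → Q ← Y ← W → L
  Y is a chain here and Y is conditioned on, so the path is blocked at Y.
Because an active path exists, X and L are not d-separated.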